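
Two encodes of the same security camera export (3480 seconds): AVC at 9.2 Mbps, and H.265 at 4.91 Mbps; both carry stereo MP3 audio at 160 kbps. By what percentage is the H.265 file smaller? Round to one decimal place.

45.8%

Audio: 160 kbps = 0.160 Mbps.
AVC: 9.360 Mbps × 3480 s = 32572.8 Mb = 3.792 GiB.
H.265: 5.070 Mbps × 3480 s = 17643.6 Mb = 2.054 GiB.
Reduction: (1 − 2.054/3.792) × 100 = 45.83%.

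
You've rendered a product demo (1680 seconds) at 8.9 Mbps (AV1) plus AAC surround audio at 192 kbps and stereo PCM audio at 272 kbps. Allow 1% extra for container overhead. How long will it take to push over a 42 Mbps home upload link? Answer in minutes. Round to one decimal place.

Audio total: 192 + 272 = 464 kbps = 0.464 Mbps.
Total bitrate: 9.364 Mbps.
File: 9.364 Mbps × 1680 s = 15731.5 Mb.
With 1% container overhead: ×1.01. → 15888.8 Mb.
At 42 Mbps: 15888.8 / 42 = 378.3 s ≈ 6.31 minutes.

6.3 minutes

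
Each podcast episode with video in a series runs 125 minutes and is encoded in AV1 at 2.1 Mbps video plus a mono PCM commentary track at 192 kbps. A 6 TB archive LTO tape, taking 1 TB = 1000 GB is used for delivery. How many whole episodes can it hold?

2792

125 min = 7500 s
Audio: 192 kbps = 0.192 Mbps.
Total bitrate: 2.292 Mbps.
Per item: 2.292 Mbps × 7500 s = 17,190 Mb = 2,149 MB.
Capacity: 6 TB = 48,000,000 Mb; 2792.32 items → 2792 complete.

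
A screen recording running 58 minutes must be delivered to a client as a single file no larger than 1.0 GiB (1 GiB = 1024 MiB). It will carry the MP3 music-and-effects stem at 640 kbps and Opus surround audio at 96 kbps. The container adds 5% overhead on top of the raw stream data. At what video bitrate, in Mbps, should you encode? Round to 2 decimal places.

Budget: 1.0 GiB = 8589.9 Mb.
Stream payload after overhead: 8589.9 / 1.05 = 8180.9 Mb.
58 min = 3480 s
Total bitrate budget: 8180.9 Mb / 3480 s = 2.351 Mbps.
Audio total: 640 + 96 = 736 kbps = 0.736 Mbps.
Video: 2.351 − 0.736 = 1.615 Mbps.

1.61 Mbps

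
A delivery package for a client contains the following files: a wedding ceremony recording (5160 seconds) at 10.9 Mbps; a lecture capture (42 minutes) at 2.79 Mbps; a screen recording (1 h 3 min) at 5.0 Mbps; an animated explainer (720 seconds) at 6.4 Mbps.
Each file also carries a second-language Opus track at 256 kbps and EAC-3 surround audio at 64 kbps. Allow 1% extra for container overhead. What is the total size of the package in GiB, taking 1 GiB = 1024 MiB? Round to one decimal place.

Audio total: 256 + 64 = 320 kbps = 0.320 Mbps.
wedding ceremony recording: 11.220 Mbps × 5160 s × 1.01 = 58474.2 Mb
lecture capture: 3.110 Mbps × 2520 s × 1.01 = 7915.6 Mb
screen recording: 5.320 Mbps × 3780 s × 1.01 = 20310.7 Mb
animated explainer: 6.720 Mbps × 720 s × 1.01 = 4886.8 Mb
Total: 91587.2 Mb = 11448.4 MB.
= 10.66 GiB.

10.7 GiB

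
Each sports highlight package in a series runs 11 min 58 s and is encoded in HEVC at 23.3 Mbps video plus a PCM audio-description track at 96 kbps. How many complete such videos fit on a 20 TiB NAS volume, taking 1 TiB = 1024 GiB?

11 min 58 s = 718 s
Audio: 96 kbps = 0.096 Mbps.
Total bitrate: 23.396 Mbps.
Per item: 23.396 Mbps × 718 s = 16,798 Mb = 2,100 MB.
Capacity: 20 TiB = 175,921,860 Mb; 10472.58 items → 10472 complete.

10472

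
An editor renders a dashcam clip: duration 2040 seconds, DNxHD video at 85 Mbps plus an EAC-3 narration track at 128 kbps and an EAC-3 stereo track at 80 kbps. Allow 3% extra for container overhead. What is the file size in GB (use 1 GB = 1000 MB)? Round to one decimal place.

22.4 GB

Audio total: 128 + 80 = 208 kbps = 0.208 Mbps.
Total bitrate: 85 + 0.208 = 85.208 Mbps.
Stream data: 85.208 Mbps × 2040 s = 173824.3 Mb.
With 3% container overhead: ×1.03.
179,039 Mb ÷ 8 = 22,380 MB → 22.38 GB.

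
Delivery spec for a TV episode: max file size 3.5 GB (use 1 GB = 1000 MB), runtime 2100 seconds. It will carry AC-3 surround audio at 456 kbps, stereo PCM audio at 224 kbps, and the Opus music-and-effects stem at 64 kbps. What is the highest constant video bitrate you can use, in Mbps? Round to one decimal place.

12.6 Mbps

Budget: 3.5 GB = 28000.0 Mb.
Total bitrate budget: 28000.0 Mb / 2100 s = 13.333 Mbps.
Audio total: 456 + 224 + 64 = 744 kbps = 0.744 Mbps.
Video: 13.333 − 0.744 = 12.589 Mbps.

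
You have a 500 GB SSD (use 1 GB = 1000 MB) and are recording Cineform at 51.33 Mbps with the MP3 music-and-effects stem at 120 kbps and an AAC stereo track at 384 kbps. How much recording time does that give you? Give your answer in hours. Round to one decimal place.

Audio total: 120 + 384 = 504 kbps = 0.504 Mbps.
Total bitrate: 51.33 + 0.504 = 51.834 Mbps.
Capacity: 500 GB = 4,000,000 Mb.
Recording time: 4,000,000 / 51.834 = 77,169 s ≈ 21.4 hours.

21.4 hours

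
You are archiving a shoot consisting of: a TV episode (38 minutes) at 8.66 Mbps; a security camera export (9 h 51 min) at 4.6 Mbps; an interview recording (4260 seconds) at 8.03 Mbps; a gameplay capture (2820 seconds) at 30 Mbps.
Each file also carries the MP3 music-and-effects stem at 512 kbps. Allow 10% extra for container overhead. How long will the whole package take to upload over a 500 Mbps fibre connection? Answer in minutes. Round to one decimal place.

11.9 minutes

Audio: 512 kbps = 0.512 Mbps.
TV episode: 9.172 Mbps × 2280 s × 1.10 = 23003.4 Mb
security camera export: 5.112 Mbps × 35460 s × 1.10 = 199398.7 Mb
interview recording: 8.542 Mbps × 4260 s × 1.10 = 40027.8 Mb
gameplay capture: 30.512 Mbps × 2820 s × 1.10 = 94648.2 Mb
Total: 357078.1 Mb = 44634.8 MB.
At 500 Mbps: 357078.1 / 500 = 714 s ≈ 11.9 minutes.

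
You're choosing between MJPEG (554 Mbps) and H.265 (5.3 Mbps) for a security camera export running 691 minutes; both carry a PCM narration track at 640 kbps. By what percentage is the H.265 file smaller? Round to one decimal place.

691 min = 41460 s
Audio: 640 kbps = 0.640 Mbps.
MJPEG: 554.640 Mbps × 41460 s = 22995374.4 Mb = 2677.014 GiB.
H.265: 5.940 Mbps × 41460 s = 246272.4 Mb = 28.670 GiB.
Reduction: (1 − 28.670/2677.014) × 100 = 98.93%.

98.9%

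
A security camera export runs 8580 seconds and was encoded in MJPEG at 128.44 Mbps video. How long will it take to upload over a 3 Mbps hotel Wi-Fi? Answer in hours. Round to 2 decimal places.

File: 128.440 Mbps × 8580 s = 1102015.2 Mb.
At 3 Mbps: 1102015.2 / 3 = 367338.4 s ≈ 102 hours.

102.04 hours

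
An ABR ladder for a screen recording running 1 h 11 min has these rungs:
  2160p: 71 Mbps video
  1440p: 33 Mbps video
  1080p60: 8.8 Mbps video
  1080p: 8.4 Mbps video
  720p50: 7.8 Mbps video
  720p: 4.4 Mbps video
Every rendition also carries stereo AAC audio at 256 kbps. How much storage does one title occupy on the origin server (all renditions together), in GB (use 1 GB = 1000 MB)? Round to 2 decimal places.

71.85 GB

1 h 11 min = 71 min = 4260 s
Audio: 256 kbps = 0.256 Mbps.
Sum of rendition bitrates: (71+0.256) + (33+0.256) + (8.8+0.256) + (8.4+0.256) + (7.8+0.256) + (4.4+0.256) = 134.936 Mbps.
× 4260 s = 574,827 Mb = 71,853 MB = 71.85 GB.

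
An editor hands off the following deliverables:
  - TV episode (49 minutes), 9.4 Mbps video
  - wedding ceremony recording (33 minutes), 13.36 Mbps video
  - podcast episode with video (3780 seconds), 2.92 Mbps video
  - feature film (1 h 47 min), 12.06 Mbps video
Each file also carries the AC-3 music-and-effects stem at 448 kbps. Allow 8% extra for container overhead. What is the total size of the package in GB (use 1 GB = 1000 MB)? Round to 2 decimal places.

20.16 GB

Audio: 448 kbps = 0.448 Mbps.
TV episode: 9.848 Mbps × 2940 s × 1.08 = 31269.4 Mb
wedding ceremony recording: 13.808 Mbps × 1980 s × 1.08 = 29527.0 Mb
podcast episode with video: 3.368 Mbps × 3780 s × 1.08 = 13749.5 Mb
feature film: 12.508 Mbps × 6420 s × 1.08 = 86725.5 Mb
Total: 161271.4 Mb = 20158.9 MB.
= 20.16 GB.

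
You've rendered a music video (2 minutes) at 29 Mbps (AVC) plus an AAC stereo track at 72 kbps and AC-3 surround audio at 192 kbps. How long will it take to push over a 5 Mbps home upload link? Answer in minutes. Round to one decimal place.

11.7 minutes

2 min = 120 s
Audio total: 72 + 192 = 264 kbps = 0.264 Mbps.
Total bitrate: 29.264 Mbps.
File: 29.264 Mbps × 120 s = 3511.7 Mb.
At 5 Mbps: 3511.7 / 5 = 702.3 s ≈ 11.7 minutes.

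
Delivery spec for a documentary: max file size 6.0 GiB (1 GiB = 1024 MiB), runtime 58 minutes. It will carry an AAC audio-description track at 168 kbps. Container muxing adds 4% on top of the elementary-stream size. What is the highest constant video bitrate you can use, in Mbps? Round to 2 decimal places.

Budget: 6.0 GiB = 51539.6 Mb.
Stream payload after overhead: 51539.6 / 1.04 = 49557.3 Mb.
58 min = 3480 s
Total bitrate budget: 49557.3 Mb / 3480 s = 14.241 Mbps.
Audio: 168 kbps = 0.168 Mbps.
Video: 14.241 − 0.168 = 14.073 Mbps.

14.07 Mbps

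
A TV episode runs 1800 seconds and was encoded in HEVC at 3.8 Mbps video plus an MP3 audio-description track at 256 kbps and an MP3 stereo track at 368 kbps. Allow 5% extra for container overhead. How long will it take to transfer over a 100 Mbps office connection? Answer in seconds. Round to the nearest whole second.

Audio total: 256 + 368 = 624 kbps = 0.624 Mbps.
Total bitrate: 4.424 Mbps.
File: 4.424 Mbps × 1800 s = 7963.2 Mb.
With 5% container overhead: ×1.05. → 8361.4 Mb.
At 100 Mbps: 8361.4 / 100 = 83.6 s ≈ 83.6 seconds.

84 seconds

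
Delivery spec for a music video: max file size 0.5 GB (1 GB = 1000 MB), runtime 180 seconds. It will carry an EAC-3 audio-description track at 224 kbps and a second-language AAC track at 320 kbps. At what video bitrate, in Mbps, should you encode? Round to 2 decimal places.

21.68 Mbps

Budget: 0.5 GB = 4000.0 Mb.
Total bitrate budget: 4000.0 Mb / 180 s = 22.222 Mbps.
Audio total: 224 + 320 = 544 kbps = 0.544 Mbps.
Video: 22.222 − 0.544 = 21.678 Mbps.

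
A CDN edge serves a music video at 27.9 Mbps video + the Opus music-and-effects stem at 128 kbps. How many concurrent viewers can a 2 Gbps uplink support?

71

Audio: 128 kbps = 0.128 Mbps.
Per-viewer media rate: 28.028 Mbps.
2 Gbps = 2,000 Mbps; 2,000 / 28.028 = 71.36 → 71 viewers.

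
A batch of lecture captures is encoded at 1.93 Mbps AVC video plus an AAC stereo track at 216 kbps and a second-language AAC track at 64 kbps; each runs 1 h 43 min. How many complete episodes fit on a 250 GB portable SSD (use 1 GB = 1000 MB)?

1 h 43 min = 103 min = 6180 s
Audio total: 216 + 64 = 280 kbps = 0.280 Mbps.
Total bitrate: 2.210 Mbps.
Per item: 2.210 Mbps × 6180 s = 13,658 Mb = 1,707 MB.
Capacity: 250 GB = 2,000,000 Mb; 146.44 items → 146 complete.

146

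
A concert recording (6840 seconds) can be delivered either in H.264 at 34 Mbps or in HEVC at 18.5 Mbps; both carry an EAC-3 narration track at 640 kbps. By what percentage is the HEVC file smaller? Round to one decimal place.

Audio: 640 kbps = 0.640 Mbps.
H.264: 34.640 Mbps × 6840 s = 236937.6 Mb = 27.583 GiB.
HEVC: 19.140 Mbps × 6840 s = 130917.6 Mb = 15.241 GiB.
Reduction: (1 − 15.241/27.583) × 100 = 44.75%.

44.7%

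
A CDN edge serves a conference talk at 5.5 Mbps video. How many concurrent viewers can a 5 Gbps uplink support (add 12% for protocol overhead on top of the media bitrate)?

811

On the wire with 12% overhead: 6.160 Mbps.
5 Gbps = 5,000 Mbps; 5,000 / 6.160 = 811.69 → 811 viewers.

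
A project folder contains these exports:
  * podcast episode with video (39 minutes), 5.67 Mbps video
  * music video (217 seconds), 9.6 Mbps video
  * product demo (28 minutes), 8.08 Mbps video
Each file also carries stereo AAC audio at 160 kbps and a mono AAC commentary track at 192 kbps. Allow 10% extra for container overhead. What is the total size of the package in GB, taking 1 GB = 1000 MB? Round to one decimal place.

Audio total: 160 + 192 = 352 kbps = 0.352 Mbps.
podcast episode with video: 6.022 Mbps × 2340 s × 1.10 = 15500.6 Mb
music video: 9.952 Mbps × 217 s × 1.10 = 2375.5 Mb
product demo: 8.432 Mbps × 1680 s × 1.10 = 15582.3 Mb
Total: 33458.5 Mb = 4182.3 MB.
= 4.182 GB.

4.2 GB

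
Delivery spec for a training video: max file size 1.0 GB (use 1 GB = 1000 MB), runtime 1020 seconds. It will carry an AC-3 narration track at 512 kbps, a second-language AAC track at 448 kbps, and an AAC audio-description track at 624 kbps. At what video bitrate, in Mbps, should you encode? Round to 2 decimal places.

Budget: 1.0 GB = 8000.0 Mb.
Total bitrate budget: 8000.0 Mb / 1020 s = 7.843 Mbps.
Audio total: 512 + 448 + 624 = 1584 kbps = 1.584 Mbps.
Video: 7.843 − 1.584 = 6.259 Mbps.

6.26 Mbps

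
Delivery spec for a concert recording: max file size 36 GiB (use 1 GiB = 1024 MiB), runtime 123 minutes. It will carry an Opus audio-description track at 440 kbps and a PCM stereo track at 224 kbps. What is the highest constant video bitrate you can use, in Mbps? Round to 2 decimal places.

41.24 Mbps

Budget: 36 GiB = 309237.6 Mb.
123 min = 7380 s
Total bitrate budget: 309237.6 Mb / 7380 s = 41.902 Mbps.
Audio total: 440 + 224 = 664 kbps = 0.664 Mbps.
Video: 41.902 − 0.664 = 41.238 Mbps.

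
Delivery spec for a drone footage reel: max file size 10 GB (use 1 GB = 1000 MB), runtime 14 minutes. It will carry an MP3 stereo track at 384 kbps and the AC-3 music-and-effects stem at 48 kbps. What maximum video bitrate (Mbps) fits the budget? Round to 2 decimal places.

Budget: 10 GB = 80000.0 Mb.
14 min = 840 s
Total bitrate budget: 80000.0 Mb / 840 s = 95.238 Mbps.
Audio total: 384 + 48 = 432 kbps = 0.432 Mbps.
Video: 95.238 − 0.432 = 94.806 Mbps.

94.81 Mbps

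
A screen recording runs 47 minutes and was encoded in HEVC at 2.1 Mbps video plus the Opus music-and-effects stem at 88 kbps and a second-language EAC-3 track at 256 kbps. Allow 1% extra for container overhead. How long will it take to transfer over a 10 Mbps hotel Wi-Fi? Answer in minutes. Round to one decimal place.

47 min = 2820 s
Audio total: 88 + 256 = 344 kbps = 0.344 Mbps.
Total bitrate: 2.444 Mbps.
File: 2.444 Mbps × 2820 s = 6892.1 Mb.
With 1% container overhead: ×1.01. → 6961.0 Mb.
At 10 Mbps: 6961.0 / 10 = 696.1 s ≈ 11.6 minutes.

11.6 minutes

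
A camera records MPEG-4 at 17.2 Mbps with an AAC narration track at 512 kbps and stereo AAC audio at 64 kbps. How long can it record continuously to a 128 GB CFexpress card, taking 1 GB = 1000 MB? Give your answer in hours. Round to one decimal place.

16.0 hours

Audio total: 512 + 64 = 576 kbps = 0.576 Mbps.
Total bitrate: 17.2 + 0.576 = 17.776 Mbps.
Capacity: 128 GB = 1,024,000 Mb.
Recording time: 1,024,000 / 17.776 = 57,606 s ≈ 16.0 hours.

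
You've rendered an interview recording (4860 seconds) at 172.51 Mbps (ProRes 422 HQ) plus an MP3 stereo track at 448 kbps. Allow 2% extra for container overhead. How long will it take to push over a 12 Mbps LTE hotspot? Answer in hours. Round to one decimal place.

19.8 hours

Audio: 448 kbps = 0.448 Mbps.
Total bitrate: 172.958 Mbps.
File: 172.958 Mbps × 4860 s = 840575.9 Mb.
With 2% container overhead: ×1.02. → 857387.4 Mb.
At 12 Mbps: 857387.4 / 12 = 71448.9 s ≈ 19.8 hours.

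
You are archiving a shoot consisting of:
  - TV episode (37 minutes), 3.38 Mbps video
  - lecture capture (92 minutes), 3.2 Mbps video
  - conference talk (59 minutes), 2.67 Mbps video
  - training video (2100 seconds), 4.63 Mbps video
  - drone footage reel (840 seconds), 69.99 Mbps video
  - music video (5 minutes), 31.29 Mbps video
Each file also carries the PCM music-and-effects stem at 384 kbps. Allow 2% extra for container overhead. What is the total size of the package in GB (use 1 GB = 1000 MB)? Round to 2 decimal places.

Audio: 384 kbps = 0.384 Mbps.
TV episode: 3.764 Mbps × 2220 s × 1.02 = 8523.2 Mb
lecture capture: 3.584 Mbps × 5520 s × 1.02 = 20179.4 Mb
conference talk: 3.054 Mbps × 3540 s × 1.02 = 11027.4 Mb
training video: 5.014 Mbps × 2100 s × 1.02 = 10740.0 Mb
drone footage reel: 70.374 Mbps × 840 s × 1.02 = 60296.4 Mb
music video: 31.674 Mbps × 300 s × 1.02 = 9692.2 Mb
Total: 120458.6 Mb = 15057.3 MB.
= 15.06 GB.

15.06 GB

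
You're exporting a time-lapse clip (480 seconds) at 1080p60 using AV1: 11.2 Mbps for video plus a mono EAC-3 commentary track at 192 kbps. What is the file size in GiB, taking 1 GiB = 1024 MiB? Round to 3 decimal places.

Audio: 192 kbps = 0.192 Mbps.
Total bitrate: 11.2 + 0.192 = 11.392 Mbps.
Stream data: 11.392 Mbps × 480 s = 5468.2 Mb.
5,468 Mb = 683,520,000 bytes ÷ 1,073,741,824 = 0.6366 GiB.

0.637 GiB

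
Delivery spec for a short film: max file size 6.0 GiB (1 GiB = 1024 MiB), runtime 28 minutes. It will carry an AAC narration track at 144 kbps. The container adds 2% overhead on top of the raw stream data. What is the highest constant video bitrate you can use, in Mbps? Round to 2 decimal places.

Budget: 6.0 GiB = 51539.6 Mb.
Stream payload after overhead: 51539.6 / 1.02 = 50529.0 Mb.
28 min = 1680 s
Total bitrate budget: 50529.0 Mb / 1680 s = 30.077 Mbps.
Audio: 144 kbps = 0.144 Mbps.
Video: 30.077 − 0.144 = 29.933 Mbps.

29.93 Mbps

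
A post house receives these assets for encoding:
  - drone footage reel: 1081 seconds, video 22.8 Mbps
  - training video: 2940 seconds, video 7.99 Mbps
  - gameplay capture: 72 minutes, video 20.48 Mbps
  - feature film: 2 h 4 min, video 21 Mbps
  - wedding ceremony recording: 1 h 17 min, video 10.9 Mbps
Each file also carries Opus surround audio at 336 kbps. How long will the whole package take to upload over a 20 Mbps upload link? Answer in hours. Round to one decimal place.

Audio: 336 kbps = 0.336 Mbps.
drone footage reel: 23.136 Mbps × 1081 s = 25010.0 Mb
training video: 8.326 Mbps × 2940 s = 24478.4 Mb
gameplay capture: 20.816 Mbps × 4320 s = 89925.1 Mb
feature film: 21.336 Mbps × 7440 s = 158739.8 Mb
wedding ceremony recording: 11.236 Mbps × 4620 s = 51910.3 Mb
Total: 350063.7 Mb = 43758.0 MB.
At 20 Mbps: 350063.7 / 20 = 17503 s ≈ 4.86 hours.

4.9 hours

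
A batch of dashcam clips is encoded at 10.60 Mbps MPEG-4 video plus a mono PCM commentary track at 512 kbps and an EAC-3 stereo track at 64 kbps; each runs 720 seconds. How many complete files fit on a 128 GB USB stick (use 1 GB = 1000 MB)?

127

Audio total: 512 + 64 = 576 kbps = 0.576 Mbps.
Total bitrate: 11.176 Mbps.
Per item: 11.176 Mbps × 720 s = 8,047 Mb = 1,006 MB.
Capacity: 128 GB = 1,024,000 Mb; 127.26 items → 127 complete.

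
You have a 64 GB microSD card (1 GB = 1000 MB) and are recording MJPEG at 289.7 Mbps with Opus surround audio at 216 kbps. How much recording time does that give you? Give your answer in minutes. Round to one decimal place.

29.4 minutes

Audio: 216 kbps = 0.216 Mbps.
Total bitrate: 289.7 + 0.216 = 289.916 Mbps.
Capacity: 64 GB = 512,000 Mb.
Recording time: 512,000 / 289.916 = 1,766 s ≈ 29.4 minutes.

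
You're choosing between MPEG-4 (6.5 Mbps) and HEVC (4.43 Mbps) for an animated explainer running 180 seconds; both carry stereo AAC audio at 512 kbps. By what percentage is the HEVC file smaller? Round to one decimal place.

29.5%

Audio: 512 kbps = 0.512 Mbps.
MPEG-4: 7.012 Mbps × 180 s = 1262.2 Mb = 157.770 MB.
HEVC: 4.942 Mbps × 180 s = 889.6 Mb = 111.195 MB.
Reduction: (1 − 111.195/157.770) × 100 = 29.52%.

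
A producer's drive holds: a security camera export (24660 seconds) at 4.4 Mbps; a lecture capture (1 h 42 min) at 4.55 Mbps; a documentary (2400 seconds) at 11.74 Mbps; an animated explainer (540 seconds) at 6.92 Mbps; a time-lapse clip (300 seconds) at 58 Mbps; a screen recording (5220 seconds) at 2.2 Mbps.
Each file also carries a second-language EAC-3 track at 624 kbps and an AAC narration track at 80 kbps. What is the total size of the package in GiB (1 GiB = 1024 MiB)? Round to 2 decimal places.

26.17 GiB

Audio total: 624 + 80 = 704 kbps = 0.704 Mbps.
security camera export: 5.104 Mbps × 24660 s = 125864.6 Mb
lecture capture: 5.254 Mbps × 6120 s = 32154.5 Mb
documentary: 12.444 Mbps × 2400 s = 29865.6 Mb
animated explainer: 7.624 Mbps × 540 s = 4117.0 Mb
time-lapse clip: 58.704 Mbps × 300 s = 17611.2 Mb
screen recording: 2.904 Mbps × 5220 s = 15158.9 Mb
Total: 224771.8 Mb = 28096.5 MB.
= 26.17 GiB.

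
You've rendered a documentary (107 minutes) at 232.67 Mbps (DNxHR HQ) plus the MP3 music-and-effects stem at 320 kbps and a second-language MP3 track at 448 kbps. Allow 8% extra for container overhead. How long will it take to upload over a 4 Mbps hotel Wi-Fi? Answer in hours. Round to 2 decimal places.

107 min = 6420 s
Audio total: 320 + 448 = 768 kbps = 0.768 Mbps.
Total bitrate: 233.438 Mbps.
File: 233.438 Mbps × 6420 s = 1498672.0 Mb.
With 8% container overhead: ×1.08. → 1618565.7 Mb.
At 4 Mbps: 1618565.7 / 4 = 404641.4 s ≈ 112 hours.

112.40 hours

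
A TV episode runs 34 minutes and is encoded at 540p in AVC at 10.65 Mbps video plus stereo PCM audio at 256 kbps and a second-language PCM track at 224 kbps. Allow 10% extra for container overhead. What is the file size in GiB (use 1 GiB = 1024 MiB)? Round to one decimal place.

2.9 GiB

34 min = 2040 s
Audio total: 256 + 224 = 480 kbps = 0.480 Mbps.
Total bitrate: 10.65 + 0.480 = 11.130 Mbps.
Stream data: 11.130 Mbps × 2040 s = 22705.2 Mb.
With 10% container overhead: ×1.10.
24,976 Mb = 3,121,965,000 bytes ÷ 1,073,741,824 = 2.908 GiB.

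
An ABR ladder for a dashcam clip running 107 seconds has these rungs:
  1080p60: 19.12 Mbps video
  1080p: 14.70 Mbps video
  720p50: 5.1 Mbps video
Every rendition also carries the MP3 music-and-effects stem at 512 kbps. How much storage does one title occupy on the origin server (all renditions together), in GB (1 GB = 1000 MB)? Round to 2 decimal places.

0.54 GB

Audio: 512 kbps = 0.512 Mbps.
Sum of rendition bitrates: (19.12+0.512) + (14.70+0.512) + (5.1+0.512) = 40.456 Mbps.
× 107 s = 4,329 Mb = 541.1 MB = 0.5411 GB.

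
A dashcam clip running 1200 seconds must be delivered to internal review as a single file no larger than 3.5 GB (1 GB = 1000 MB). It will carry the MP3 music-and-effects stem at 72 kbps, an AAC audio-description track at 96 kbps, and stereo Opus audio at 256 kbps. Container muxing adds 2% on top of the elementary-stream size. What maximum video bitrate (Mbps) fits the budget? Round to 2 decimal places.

22.45 Mbps

Budget: 3.5 GB = 28000.0 Mb.
Stream payload after overhead: 28000.0 / 1.02 = 27451.0 Mb.
Total bitrate budget: 27451.0 Mb / 1200 s = 22.876 Mbps.
Audio total: 72 + 96 + 256 = 424 kbps = 0.424 Mbps.
Video: 22.876 − 0.424 = 22.452 Mbps.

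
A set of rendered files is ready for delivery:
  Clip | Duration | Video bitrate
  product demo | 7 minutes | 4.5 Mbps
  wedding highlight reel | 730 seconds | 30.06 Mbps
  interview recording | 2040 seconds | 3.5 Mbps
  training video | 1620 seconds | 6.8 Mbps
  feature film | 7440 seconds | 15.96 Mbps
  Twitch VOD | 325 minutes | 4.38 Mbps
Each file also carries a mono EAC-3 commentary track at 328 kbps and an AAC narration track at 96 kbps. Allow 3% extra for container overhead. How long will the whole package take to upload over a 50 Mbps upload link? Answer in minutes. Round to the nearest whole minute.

Audio total: 328 + 96 = 424 kbps = 0.424 Mbps.
product demo: 4.924 Mbps × 420 s × 1.03 = 2130.1 Mb
wedding highlight reel: 30.484 Mbps × 730 s × 1.03 = 22920.9 Mb
interview recording: 3.924 Mbps × 2040 s × 1.03 = 8245.1 Mb
training video: 7.224 Mbps × 1620 s × 1.03 = 12054.0 Mb
feature film: 16.384 Mbps × 7440 s × 1.03 = 125553.9 Mb
Twitch VOD: 4.804 Mbps × 19500 s × 1.03 = 96488.3 Mb
Total: 267392.3 Mb = 33424.0 MB.
At 50 Mbps: 267392.3 / 50 = 5348 s ≈ 89.1 minutes.

89 minutes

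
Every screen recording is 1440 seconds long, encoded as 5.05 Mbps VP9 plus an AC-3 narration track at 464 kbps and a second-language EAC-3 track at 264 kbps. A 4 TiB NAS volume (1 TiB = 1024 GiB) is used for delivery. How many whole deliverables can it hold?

Audio total: 464 + 264 = 728 kbps = 0.728 Mbps.
Total bitrate: 5.778 Mbps.
Per item: 5.778 Mbps × 1440 s = 8,320 Mb = 1,040 MB.
Capacity: 4 TiB = 35,184,372 Mb; 4228.73 items → 4228 complete.

4228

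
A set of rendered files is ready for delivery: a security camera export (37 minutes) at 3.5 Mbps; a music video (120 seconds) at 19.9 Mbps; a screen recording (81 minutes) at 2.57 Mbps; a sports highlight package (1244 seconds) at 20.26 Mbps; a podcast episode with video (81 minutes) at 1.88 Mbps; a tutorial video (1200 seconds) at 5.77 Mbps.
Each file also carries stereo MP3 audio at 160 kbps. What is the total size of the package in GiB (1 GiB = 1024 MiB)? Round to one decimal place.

7.7 GiB

Audio: 160 kbps = 0.160 Mbps.
security camera export: 3.660 Mbps × 2220 s = 8125.2 Mb
music video: 20.060 Mbps × 120 s = 2407.2 Mb
screen recording: 2.730 Mbps × 4860 s = 13267.8 Mb
sports highlight package: 20.420 Mbps × 1244 s = 25402.5 Mb
podcast episode with video: 2.040 Mbps × 4860 s = 9914.4 Mb
tutorial video: 5.930 Mbps × 1200 s = 7116.0 Mb
Total: 66233.1 Mb = 8279.1 MB.
= 7.711 GiB.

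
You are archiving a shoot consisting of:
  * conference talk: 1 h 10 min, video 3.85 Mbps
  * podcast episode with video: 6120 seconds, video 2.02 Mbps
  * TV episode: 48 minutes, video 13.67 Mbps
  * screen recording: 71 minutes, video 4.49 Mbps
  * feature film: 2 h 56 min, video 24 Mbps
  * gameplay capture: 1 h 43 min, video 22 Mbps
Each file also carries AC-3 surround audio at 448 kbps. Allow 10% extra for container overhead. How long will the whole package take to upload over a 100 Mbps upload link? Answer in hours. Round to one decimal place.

Audio: 448 kbps = 0.448 Mbps.
conference talk: 4.298 Mbps × 4200 s × 1.10 = 19856.8 Mb
podcast episode with video: 2.468 Mbps × 6120 s × 1.10 = 16614.6 Mb
TV episode: 14.118 Mbps × 2880 s × 1.10 = 44725.8 Mb
screen recording: 4.938 Mbps × 4260 s × 1.10 = 23139.5 Mb
feature film: 24.448 Mbps × 10560 s × 1.10 = 283988.0 Mb
gameplay capture: 22.448 Mbps × 6180 s × 1.10 = 152601.5 Mb
Total: 540926.1 Mb = 67615.8 MB.
At 100 Mbps: 540926.1 / 100 = 5409 s ≈ 1.5 hours.

1.5 hours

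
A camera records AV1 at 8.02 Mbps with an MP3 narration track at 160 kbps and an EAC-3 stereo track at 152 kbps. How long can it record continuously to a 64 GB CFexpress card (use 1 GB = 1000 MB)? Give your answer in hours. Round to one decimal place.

17.1 hours

Audio total: 160 + 152 = 312 kbps = 0.312 Mbps.
Total bitrate: 8.02 + 0.312 = 8.332 Mbps.
Capacity: 64 GB = 512,000 Mb.
Recording time: 512,000 / 8.332 = 61,450 s ≈ 17.1 hours.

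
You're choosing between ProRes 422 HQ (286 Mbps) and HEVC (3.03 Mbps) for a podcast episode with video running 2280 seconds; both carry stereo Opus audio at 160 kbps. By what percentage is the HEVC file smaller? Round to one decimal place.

Audio: 160 kbps = 0.160 Mbps.
ProRes 422 HQ: 286.160 Mbps × 2280 s = 652444.8 Mb = 75.955 GiB.
HEVC: 3.190 Mbps × 2280 s = 7273.2 Mb = 0.847 GiB.
Reduction: (1 − 0.847/75.955) × 100 = 98.89%.

98.9%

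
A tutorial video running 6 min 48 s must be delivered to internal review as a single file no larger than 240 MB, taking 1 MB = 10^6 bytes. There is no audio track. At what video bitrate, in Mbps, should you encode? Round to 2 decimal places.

Budget: 240 MB = 1920.0 Mb.
6 min 48 s = 408 s
Total bitrate budget: 1920.0 Mb / 408 s = 4.706 Mbps.

4.71 Mbps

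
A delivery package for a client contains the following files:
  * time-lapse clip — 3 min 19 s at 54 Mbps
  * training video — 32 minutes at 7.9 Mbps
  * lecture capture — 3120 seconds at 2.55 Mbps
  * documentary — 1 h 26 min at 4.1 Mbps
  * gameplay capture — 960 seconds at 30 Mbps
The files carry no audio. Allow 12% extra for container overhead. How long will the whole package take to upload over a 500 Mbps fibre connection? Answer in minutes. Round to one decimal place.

3.1 minutes

time-lapse clip: 54.000 Mbps × 199 s × 1.12 = 12035.5 Mb
training video: 7.900 Mbps × 1920 s × 1.12 = 16988.2 Mb
lecture capture: 2.550 Mbps × 3120 s × 1.12 = 8910.7 Mb
documentary: 4.100 Mbps × 5160 s × 1.12 = 23694.7 Mb
gameplay capture: 30.000 Mbps × 960 s × 1.12 = 32256.0 Mb
Total: 93885.1 Mb = 11735.6 MB.
At 500 Mbps: 93885.1 / 500 = 188 s ≈ 3.13 minutes.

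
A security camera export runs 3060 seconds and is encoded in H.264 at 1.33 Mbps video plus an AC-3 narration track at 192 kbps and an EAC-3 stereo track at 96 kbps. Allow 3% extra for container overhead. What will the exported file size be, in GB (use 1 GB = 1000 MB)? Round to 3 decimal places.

Audio total: 192 + 96 = 288 kbps = 0.288 Mbps.
Total bitrate: 1.33 + 0.288 = 1.618 Mbps.
Stream data: 1.618 Mbps × 3060 s = 4951.1 Mb.
With 3% container overhead: ×1.03.
5,100 Mb ÷ 8 = 637.5 MB → 0.6375 GB.

0.637 GB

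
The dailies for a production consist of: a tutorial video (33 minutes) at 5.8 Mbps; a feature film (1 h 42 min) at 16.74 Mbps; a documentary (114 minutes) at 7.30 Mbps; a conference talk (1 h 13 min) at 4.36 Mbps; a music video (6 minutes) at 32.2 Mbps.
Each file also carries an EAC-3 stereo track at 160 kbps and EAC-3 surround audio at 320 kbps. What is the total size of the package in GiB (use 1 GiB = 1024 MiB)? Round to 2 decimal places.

23.75 GiB

Audio total: 160 + 320 = 480 kbps = 0.480 Mbps.
tutorial video: 6.280 Mbps × 1980 s = 12434.4 Mb
feature film: 17.220 Mbps × 6120 s = 105386.4 Mb
documentary: 7.780 Mbps × 6840 s = 53215.2 Mb
conference talk: 4.840 Mbps × 4380 s = 21199.2 Mb
music video: 32.680 Mbps × 360 s = 11764.8 Mb
Total: 204000.0 Mb = 25500.0 MB.
= 23.75 GiB.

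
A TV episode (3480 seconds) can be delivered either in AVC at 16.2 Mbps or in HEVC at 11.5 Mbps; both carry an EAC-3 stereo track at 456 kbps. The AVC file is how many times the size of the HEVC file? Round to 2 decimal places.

1.39

Audio: 456 kbps = 0.456 Mbps.
AVC: 16.656 Mbps × 3480 s = 57962.9 Mb = 7.245 GB.
HEVC: 11.956 Mbps × 3480 s = 41606.9 Mb = 5.201 GB.
Ratio: 7.245 / 5.201 = 1.393.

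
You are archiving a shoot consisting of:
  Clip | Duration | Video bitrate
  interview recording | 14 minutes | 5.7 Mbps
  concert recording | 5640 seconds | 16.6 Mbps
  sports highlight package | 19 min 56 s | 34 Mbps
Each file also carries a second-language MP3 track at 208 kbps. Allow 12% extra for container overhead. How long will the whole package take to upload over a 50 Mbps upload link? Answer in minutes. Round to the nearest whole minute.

Audio: 208 kbps = 0.208 Mbps.
interview recording: 5.908 Mbps × 840 s × 1.12 = 5558.2 Mb
concert recording: 16.808 Mbps × 5640 s × 1.12 = 106172.8 Mb
sports highlight package: 34.208 Mbps × 1196 s × 1.12 = 45822.3 Mb
Total: 157553.3 Mb = 19694.2 MB.
At 50 Mbps: 157553.3 / 50 = 3151 s ≈ 52.5 minutes.

53 minutes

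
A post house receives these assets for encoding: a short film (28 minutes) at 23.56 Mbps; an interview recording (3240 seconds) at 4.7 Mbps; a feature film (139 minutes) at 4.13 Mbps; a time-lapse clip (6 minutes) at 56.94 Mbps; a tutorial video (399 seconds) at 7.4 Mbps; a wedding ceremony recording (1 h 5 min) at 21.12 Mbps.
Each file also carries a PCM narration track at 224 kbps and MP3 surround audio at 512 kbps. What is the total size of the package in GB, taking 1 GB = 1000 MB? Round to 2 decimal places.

26.03 GB

Audio total: 224 + 512 = 736 kbps = 0.736 Mbps.
short film: 24.296 Mbps × 1680 s = 40817.3 Mb
interview recording: 5.436 Mbps × 3240 s = 17612.6 Mb
feature film: 4.866 Mbps × 8340 s = 40582.4 Mb
time-lapse clip: 57.676 Mbps × 360 s = 20763.4 Mb
tutorial video: 8.136 Mbps × 399 s = 3246.3 Mb
wedding ceremony recording: 21.856 Mbps × 3900 s = 85238.4 Mb
Total: 208260.4 Mb = 26032.5 MB.
= 26.03 GB.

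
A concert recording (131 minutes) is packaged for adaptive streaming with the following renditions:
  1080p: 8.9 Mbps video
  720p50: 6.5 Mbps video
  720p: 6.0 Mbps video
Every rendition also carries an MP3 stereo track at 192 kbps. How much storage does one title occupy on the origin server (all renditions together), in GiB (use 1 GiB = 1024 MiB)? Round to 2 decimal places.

131 min = 7860 s
Audio: 192 kbps = 0.192 Mbps.
Sum of rendition bitrates: (8.9+0.192) + (6.5+0.192) + (6.0+0.192) = 21.976 Mbps.
× 7860 s = 172,731 Mb = 21,591 MB = 20.11 GiB.

20.11 GiB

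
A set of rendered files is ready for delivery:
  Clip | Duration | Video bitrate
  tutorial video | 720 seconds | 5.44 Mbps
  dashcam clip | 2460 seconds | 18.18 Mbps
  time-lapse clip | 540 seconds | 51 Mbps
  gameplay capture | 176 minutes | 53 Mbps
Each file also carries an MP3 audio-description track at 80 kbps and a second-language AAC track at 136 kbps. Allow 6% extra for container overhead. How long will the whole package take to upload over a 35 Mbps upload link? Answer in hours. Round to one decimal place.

Audio total: 80 + 136 = 216 kbps = 0.216 Mbps.
tutorial video: 5.656 Mbps × 720 s × 1.06 = 4316.7 Mb
dashcam clip: 18.396 Mbps × 2460 s × 1.06 = 47969.4 Mb
time-lapse clip: 51.216 Mbps × 540 s × 1.06 = 29316.0 Mb
gameplay capture: 53.216 Mbps × 10560 s × 1.06 = 595678.6 Mb
Total: 677280.7 Mb = 84660.1 MB.
At 35 Mbps: 677280.7 / 35 = 19351 s ≈ 5.38 hours.

5.4 hours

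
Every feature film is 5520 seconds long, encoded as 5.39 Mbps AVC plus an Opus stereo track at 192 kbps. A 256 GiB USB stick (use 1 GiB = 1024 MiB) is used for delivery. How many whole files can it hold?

71

Audio: 192 kbps = 0.192 Mbps.
Total bitrate: 5.582 Mbps.
Per item: 5.582 Mbps × 5520 s = 30,813 Mb = 3,852 MB.
Capacity: 256 GiB = 2,199,023 Mb; 71.37 items → 71 complete.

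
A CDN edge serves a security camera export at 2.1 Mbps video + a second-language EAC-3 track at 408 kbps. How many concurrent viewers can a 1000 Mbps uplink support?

398

Audio: 408 kbps = 0.408 Mbps.
Per-viewer media rate: 2.508 Mbps.
1000 Mbps = 1,000 Mbps; 1,000 / 2.508 = 398.72 → 398 viewers.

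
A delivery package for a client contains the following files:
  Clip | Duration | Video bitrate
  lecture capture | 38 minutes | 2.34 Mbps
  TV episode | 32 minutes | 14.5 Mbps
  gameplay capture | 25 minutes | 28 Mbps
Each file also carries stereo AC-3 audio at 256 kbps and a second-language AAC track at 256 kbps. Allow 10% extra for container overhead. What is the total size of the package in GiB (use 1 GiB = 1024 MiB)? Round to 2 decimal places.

10.00 GiB

Audio total: 256 + 256 = 512 kbps = 0.512 Mbps.
lecture capture: 2.852 Mbps × 2280 s × 1.10 = 7152.8 Mb
TV episode: 15.012 Mbps × 1920 s × 1.10 = 31705.3 Mb
gameplay capture: 28.512 Mbps × 1500 s × 1.10 = 47044.8 Mb
Total: 85903.0 Mb = 10737.9 MB.
= 10.00 GiB.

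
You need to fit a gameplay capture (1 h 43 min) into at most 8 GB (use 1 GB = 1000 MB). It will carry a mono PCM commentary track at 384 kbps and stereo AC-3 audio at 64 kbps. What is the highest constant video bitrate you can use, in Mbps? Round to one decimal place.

Budget: 8 GB = 64000.0 Mb.
1 h 43 min = 103 min = 6180 s
Total bitrate budget: 64000.0 Mb / 6180 s = 10.356 Mbps.
Audio total: 384 + 64 = 448 kbps = 0.448 Mbps.
Video: 10.356 − 0.448 = 9.908 Mbps.

9.9 Mbps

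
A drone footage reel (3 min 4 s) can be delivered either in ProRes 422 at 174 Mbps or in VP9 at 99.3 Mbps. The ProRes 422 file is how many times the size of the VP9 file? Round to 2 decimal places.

3 min 4 s = 184 s
ProRes 422: 174.000 Mbps × 184 s = 32016.0 Mb = 3.727 GiB.
VP9: 99.300 Mbps × 184 s = 18271.2 Mb = 2.127 GiB.
Ratio: 3.727 / 2.127 = 1.752.

1.75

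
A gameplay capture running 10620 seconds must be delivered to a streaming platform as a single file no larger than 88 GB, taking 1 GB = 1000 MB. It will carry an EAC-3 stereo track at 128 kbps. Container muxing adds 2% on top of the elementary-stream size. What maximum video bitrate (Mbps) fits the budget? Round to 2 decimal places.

Budget: 88 GB = 704000.0 Mb.
Stream payload after overhead: 704000.0 / 1.02 = 690196.1 Mb.
Total bitrate budget: 690196.1 Mb / 10620 s = 64.990 Mbps.
Audio: 128 kbps = 0.128 Mbps.
Video: 64.990 − 0.128 = 64.862 Mbps.

64.86 Mbps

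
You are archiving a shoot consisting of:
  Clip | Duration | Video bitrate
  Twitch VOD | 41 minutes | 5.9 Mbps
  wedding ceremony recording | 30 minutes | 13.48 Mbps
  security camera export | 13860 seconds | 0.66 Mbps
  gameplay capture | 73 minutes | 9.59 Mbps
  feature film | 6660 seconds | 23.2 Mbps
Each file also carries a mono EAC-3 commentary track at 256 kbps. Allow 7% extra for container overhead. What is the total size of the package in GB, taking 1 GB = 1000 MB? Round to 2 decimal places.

Audio: 256 kbps = 0.256 Mbps.
Twitch VOD: 6.156 Mbps × 2460 s × 1.07 = 16203.8 Mb
wedding ceremony recording: 13.736 Mbps × 1800 s × 1.07 = 26455.5 Mb
security camera export: 0.916 Mbps × 13860 s × 1.07 = 13584.5 Mb
gameplay capture: 9.846 Mbps × 4380 s × 1.07 = 46144.3 Mb
feature film: 23.456 Mbps × 6660 s × 1.07 = 167152.1 Mb
Total: 269540.2 Mb = 33692.5 MB.
= 33.69 GB.

33.69 GB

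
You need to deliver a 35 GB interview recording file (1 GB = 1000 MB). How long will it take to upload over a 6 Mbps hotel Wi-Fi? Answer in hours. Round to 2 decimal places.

File: 35 GB = 280000.0 Mb.
At 6 Mbps: 280000.0 / 6 = 46666.7 s ≈ 13 hours.

12.96 hours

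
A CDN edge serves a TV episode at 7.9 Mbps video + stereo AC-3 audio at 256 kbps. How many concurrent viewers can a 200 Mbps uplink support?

Audio: 256 kbps = 0.256 Mbps.
Per-viewer media rate: 8.156 Mbps.
200 Mbps = 200.0 Mbps; 200.0 / 8.156 = 24.52 → 24 viewers.

24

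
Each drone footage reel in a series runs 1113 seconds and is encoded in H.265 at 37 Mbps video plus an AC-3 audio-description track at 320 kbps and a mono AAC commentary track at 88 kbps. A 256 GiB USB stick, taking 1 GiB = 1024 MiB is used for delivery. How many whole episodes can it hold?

Audio total: 320 + 88 = 408 kbps = 0.408 Mbps.
Total bitrate: 37.408 Mbps.
Per item: 37.408 Mbps × 1113 s = 41,635 Mb = 5,204 MB.
Capacity: 256 GiB = 2,199,023 Mb; 52.82 items → 52 complete.

52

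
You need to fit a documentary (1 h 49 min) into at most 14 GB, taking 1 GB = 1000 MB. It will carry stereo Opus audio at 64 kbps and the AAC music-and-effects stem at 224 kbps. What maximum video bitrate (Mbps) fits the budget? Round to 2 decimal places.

16.84 Mbps

Budget: 14 GB = 112000.0 Mb.
1 h 49 min = 109 min = 6540 s
Total bitrate budget: 112000.0 Mb / 6540 s = 17.125 Mbps.
Audio total: 64 + 224 = 288 kbps = 0.288 Mbps.
Video: 17.125 − 0.288 = 16.837 Mbps.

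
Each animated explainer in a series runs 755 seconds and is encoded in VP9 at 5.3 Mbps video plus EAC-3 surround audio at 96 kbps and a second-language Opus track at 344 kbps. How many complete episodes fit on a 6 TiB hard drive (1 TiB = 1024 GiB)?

Audio total: 96 + 344 = 440 kbps = 0.440 Mbps.
Total bitrate: 5.740 Mbps.
Per item: 5.740 Mbps × 755 s = 4,334 Mb = 541.7 MB.
Capacity: 6 TiB = 52,776,558 Mb; 12178.18 items → 12178 complete.

12178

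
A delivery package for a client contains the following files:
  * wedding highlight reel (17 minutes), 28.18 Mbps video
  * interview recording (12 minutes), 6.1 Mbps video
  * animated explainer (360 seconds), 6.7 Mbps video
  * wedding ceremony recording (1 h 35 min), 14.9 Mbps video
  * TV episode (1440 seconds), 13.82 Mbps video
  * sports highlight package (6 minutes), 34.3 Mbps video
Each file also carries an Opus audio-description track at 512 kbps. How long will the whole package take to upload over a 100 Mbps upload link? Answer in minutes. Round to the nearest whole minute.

26 minutes

Audio: 512 kbps = 0.512 Mbps.
wedding highlight reel: 28.692 Mbps × 1020 s = 29265.8 Mb
interview recording: 6.612 Mbps × 720 s = 4760.6 Mb
animated explainer: 7.212 Mbps × 360 s = 2596.3 Mb
wedding ceremony recording: 15.412 Mbps × 5700 s = 87848.4 Mb
TV episode: 14.332 Mbps × 1440 s = 20638.1 Mb
sports highlight package: 34.812 Mbps × 360 s = 12532.3 Mb
Total: 157641.6 Mb = 19705.2 MB.
At 100 Mbps: 157641.6 / 100 = 1576 s ≈ 26.3 minutes.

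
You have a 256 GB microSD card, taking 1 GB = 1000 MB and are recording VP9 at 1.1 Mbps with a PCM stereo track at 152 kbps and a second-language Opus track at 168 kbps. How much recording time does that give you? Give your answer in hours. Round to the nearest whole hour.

Audio total: 152 + 168 = 320 kbps = 0.320 Mbps.
Total bitrate: 1.1 + 0.320 = 1.420 Mbps.
Capacity: 256 GB = 2,048,000 Mb.
Recording time: 2,048,000 / 1.420 = 1,442,254 s ≈ 401 hours.

401 hours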